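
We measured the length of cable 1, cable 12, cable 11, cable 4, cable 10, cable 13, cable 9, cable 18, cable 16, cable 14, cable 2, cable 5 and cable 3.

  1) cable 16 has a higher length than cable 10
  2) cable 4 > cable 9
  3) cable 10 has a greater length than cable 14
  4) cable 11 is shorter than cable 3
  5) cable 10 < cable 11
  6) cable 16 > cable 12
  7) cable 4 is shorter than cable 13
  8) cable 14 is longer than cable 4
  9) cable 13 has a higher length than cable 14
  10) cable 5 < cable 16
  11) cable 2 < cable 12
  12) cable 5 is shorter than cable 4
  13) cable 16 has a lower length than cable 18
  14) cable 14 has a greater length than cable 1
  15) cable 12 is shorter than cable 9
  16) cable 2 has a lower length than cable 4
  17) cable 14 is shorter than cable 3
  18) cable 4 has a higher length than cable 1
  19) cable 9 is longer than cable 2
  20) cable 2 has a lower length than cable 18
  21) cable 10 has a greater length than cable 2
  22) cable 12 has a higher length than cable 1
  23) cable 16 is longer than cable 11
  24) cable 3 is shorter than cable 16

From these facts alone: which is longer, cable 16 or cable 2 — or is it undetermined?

cable 16

Following the relations from cable 2: cable 2 < cable 12 < cable 9 < cable 4 < cable 14 < cable 10 < cable 11 < cable 3 < cable 16.
So cable 16 is longer.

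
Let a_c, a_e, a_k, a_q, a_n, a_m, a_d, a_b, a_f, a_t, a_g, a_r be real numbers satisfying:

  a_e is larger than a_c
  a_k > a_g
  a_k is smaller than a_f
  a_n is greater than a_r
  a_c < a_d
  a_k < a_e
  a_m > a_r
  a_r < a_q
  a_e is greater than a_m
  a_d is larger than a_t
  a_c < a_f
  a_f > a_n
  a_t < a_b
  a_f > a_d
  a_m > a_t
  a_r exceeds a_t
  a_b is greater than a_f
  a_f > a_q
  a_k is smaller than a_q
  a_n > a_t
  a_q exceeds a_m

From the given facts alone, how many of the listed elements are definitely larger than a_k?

From a_k the given relations immediately reach a_q, a_f, a_e.
From those, a_b — 4 in total.
No other element is forced above a_k by the given relations, so the count is 4.

4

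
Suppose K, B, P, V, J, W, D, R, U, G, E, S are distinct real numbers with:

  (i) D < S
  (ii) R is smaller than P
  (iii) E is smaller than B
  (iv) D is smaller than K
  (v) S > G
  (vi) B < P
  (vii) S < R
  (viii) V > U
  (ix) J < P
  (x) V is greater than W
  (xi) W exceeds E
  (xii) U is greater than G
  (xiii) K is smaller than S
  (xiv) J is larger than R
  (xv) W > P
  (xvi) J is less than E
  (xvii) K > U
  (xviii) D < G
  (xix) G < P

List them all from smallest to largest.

D < G < U < K < S < R < J < E < B < P < W < V

The consecutive links are each given: D < G; G < U; U < K; K < S; S < R; R < J; J < E; E < B; B < P; P < W; W < V.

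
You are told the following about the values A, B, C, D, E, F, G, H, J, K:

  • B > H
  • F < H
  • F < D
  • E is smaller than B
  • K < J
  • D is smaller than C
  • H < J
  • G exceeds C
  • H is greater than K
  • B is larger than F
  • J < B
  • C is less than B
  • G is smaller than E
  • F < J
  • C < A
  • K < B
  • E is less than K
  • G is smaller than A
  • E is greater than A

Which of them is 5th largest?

The consecutive relations fix a unique order: F < D < C < G < A < E < K < H < J < B.
Counting 5 from the largest end gives E.

E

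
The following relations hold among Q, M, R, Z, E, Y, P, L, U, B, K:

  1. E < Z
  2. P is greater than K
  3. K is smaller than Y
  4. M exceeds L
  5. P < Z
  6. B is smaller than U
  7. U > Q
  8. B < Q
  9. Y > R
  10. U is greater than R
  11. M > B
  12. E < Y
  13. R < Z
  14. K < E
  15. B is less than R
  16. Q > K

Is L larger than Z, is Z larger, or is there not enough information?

Following every chain through L: above L we get M.
Z is not reached, and no chain runs the other way from Z to L.
So the given relations leave the order of L and Z undetermined.

undetermined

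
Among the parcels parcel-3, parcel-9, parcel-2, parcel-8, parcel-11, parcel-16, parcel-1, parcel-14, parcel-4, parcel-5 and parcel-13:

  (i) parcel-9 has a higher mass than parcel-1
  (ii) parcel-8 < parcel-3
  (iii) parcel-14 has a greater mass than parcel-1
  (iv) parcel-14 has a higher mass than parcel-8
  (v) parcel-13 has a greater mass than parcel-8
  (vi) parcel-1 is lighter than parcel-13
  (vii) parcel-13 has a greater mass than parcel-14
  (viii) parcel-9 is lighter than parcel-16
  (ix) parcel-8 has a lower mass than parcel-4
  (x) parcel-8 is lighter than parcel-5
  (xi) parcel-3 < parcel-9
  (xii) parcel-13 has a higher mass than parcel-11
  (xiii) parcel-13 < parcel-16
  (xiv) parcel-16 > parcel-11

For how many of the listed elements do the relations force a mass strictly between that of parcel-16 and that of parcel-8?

4

Chaining upward from parcel-8 reaches: parcel-5, parcel-4, parcel-14, parcel-3, parcel-13, parcel-9.
Chaining downward from parcel-16 reaches: parcel-1, parcel-11, parcel-14, parcel-3, parcel-13, parcel-9.
Strictly between parcel-8 and parcel-16 are those in both lists: parcel-14, parcel-3, parcel-13, parcel-9 — 4 elements.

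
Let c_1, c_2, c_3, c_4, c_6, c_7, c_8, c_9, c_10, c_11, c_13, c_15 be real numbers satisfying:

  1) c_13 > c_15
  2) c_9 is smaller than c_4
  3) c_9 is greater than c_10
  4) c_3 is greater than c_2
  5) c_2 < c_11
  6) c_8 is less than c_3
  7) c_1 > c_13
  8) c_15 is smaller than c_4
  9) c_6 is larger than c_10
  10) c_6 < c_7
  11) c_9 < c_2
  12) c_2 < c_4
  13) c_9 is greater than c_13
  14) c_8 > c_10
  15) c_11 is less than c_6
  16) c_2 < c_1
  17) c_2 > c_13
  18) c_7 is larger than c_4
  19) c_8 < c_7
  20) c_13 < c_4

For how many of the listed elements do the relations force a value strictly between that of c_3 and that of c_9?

1

Chaining upward from c_9 reaches: c_2, c_4, c_11, c_1, c_6, c_7.
Chaining downward from c_3 reaches: c_15, c_13, c_10, c_2, c_8.
Strictly between c_9 and c_3 are those in both lists: c_2 — 1 element.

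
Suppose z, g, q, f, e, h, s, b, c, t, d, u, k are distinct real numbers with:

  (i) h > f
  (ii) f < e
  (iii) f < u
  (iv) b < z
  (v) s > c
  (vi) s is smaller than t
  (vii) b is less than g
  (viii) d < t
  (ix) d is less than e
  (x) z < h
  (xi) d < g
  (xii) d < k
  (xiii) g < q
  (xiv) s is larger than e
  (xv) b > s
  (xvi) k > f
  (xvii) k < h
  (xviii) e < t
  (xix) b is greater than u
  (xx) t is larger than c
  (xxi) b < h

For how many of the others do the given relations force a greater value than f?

The elements the relations force above f are e, s, u, k, b, z, g, q, h, t — no chain reaches any other.
That is 10.

10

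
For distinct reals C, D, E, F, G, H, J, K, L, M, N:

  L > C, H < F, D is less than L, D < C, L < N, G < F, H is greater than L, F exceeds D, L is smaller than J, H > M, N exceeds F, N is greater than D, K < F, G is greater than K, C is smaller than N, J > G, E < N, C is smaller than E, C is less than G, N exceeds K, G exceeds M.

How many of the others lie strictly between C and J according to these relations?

2

The relations place C below J. An element lies strictly between them when it is forced above C and also forced below J.
Above C: {L, H, G, F, E, N}. Below J: {D, K, L, M, G}.
Intersection: {L, G} — 2.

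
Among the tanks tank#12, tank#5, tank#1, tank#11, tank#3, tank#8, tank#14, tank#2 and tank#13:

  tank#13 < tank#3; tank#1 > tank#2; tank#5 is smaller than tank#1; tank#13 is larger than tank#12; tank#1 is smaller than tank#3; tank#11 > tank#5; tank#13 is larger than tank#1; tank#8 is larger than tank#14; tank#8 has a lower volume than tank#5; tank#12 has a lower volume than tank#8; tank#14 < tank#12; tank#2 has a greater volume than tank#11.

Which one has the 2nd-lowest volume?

tank#12

The consecutive relations fix a unique order: tank#14 < tank#12 < tank#8 < tank#5 < tank#11 < tank#2 < tank#1 < tank#13 < tank#3.
The 2nd smallest is tank#12.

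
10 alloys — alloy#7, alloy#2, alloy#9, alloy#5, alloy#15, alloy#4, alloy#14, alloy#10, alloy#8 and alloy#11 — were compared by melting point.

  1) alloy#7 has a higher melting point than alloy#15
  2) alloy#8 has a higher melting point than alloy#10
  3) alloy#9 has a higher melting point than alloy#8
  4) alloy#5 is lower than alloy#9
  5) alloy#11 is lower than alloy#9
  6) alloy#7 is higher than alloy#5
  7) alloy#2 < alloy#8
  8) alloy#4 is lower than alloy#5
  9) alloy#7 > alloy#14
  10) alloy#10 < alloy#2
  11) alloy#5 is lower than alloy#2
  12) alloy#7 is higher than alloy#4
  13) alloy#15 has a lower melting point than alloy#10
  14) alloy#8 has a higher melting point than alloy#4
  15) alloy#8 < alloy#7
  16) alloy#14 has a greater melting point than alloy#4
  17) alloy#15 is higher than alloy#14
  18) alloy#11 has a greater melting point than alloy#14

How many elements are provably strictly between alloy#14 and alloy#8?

The relations place alloy#14 below alloy#8. An element lies strictly between them when it is forced above alloy#14 and also forced below alloy#8.
Above alloy#14: {alloy#11, alloy#15, alloy#10, alloy#2, alloy#9, alloy#7}. Below alloy#8: {alloy#4, alloy#5, alloy#15, alloy#10, alloy#2}.
Intersection: {alloy#15, alloy#10, alloy#2} — 3.

3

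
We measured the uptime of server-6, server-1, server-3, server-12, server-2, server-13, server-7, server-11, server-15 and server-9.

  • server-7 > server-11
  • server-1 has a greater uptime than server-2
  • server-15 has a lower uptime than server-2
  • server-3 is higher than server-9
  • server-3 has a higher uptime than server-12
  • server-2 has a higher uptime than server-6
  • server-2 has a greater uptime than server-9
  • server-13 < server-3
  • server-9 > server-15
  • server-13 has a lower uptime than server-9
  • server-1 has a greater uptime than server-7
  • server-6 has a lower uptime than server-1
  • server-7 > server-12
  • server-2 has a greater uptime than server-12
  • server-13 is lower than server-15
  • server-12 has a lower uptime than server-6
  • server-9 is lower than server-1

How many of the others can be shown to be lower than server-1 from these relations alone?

The elements the relations force below server-1 are server-13, server-15, server-12, server-11, server-6, server-9, server-7, server-2 — no chain reaches any other.
That is 8.

8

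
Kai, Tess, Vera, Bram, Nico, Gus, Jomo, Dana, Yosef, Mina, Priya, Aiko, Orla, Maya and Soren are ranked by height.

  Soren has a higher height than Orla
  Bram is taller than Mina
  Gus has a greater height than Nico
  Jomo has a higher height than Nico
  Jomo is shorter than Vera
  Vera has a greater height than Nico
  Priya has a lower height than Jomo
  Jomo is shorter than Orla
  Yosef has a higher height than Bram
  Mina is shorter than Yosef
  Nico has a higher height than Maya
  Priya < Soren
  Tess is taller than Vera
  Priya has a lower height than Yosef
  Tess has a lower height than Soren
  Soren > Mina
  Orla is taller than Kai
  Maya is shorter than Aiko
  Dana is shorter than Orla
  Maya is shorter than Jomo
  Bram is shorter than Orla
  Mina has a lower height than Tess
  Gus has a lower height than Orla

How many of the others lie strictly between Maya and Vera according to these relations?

2

Chaining upward from Maya reaches: Aiko, Nico, Jomo, Gus, Orla, Tess, Soren.
Chaining downward from Vera reaches: Priya, Nico, Jomo.
Strictly between Maya and Vera are those in both lists: Nico, Jomo — 2 elements.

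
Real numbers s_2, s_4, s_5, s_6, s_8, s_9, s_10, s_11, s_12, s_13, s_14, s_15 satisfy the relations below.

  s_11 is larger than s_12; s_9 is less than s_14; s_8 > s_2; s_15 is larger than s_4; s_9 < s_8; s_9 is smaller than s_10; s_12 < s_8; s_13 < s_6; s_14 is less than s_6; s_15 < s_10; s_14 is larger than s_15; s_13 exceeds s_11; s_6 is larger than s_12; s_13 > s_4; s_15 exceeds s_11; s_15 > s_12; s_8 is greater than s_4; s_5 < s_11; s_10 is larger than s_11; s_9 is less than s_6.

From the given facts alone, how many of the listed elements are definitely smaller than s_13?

From s_13 the given relations immediately reach s_4, s_11.
From those, s_5, s_12 — 4 in total.
No other element is forced below s_13 by the given relations, so the count is 4.

4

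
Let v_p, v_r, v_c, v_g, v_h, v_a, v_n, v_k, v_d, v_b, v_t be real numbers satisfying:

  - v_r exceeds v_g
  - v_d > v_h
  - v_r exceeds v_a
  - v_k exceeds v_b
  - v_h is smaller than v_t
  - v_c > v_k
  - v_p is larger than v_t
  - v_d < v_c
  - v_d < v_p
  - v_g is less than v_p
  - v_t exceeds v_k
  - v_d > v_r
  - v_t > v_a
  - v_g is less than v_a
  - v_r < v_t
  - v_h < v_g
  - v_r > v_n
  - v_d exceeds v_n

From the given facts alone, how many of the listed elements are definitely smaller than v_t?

The elements the relations force below v_t are v_n, v_h, v_g, v_a, v_b, v_r, v_k — no chain reaches any other.
That is 7.

7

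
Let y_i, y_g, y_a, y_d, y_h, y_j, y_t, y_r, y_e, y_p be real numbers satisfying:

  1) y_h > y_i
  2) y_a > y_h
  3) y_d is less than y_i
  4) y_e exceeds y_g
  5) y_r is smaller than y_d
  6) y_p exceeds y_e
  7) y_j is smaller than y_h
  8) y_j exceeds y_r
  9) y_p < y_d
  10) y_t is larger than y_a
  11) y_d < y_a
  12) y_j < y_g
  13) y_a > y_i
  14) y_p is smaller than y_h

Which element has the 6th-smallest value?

y_d

Piecing the relations together gives one ordering: y_r < y_j < y_g < y_e < y_p < y_d < y_i < y_h < y_a < y_t.
Counting 6 from the smallest end gives y_d.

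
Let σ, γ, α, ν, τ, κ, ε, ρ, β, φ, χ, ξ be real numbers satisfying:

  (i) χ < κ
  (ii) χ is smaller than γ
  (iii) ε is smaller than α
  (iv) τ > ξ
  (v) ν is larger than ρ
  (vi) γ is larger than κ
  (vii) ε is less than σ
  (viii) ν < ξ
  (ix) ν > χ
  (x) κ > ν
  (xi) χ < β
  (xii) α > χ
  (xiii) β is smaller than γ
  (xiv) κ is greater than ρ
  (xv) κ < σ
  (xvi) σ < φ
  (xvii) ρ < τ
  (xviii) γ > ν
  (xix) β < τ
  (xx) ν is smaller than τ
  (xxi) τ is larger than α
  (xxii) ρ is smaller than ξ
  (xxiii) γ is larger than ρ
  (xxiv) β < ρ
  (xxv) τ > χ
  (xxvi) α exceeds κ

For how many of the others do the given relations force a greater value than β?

Directly above β: ρ, γ, τ.
One step further: ν, ξ, κ (6 so far).
One step further: σ, α (8 so far).
One step further: φ (9 so far).
No other element is forced above β by the given relations, so the count is 9.

9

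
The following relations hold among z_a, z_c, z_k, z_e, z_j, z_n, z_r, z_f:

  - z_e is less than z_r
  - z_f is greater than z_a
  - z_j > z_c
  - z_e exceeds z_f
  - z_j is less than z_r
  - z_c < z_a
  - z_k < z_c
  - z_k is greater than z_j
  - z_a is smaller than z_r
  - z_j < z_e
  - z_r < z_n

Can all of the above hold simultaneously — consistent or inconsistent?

Chaining the given relations yields z_j < z_k < z_c, so z_j < z_c. But one relation states z_c < z_j. These cannot both hold.

inconsistent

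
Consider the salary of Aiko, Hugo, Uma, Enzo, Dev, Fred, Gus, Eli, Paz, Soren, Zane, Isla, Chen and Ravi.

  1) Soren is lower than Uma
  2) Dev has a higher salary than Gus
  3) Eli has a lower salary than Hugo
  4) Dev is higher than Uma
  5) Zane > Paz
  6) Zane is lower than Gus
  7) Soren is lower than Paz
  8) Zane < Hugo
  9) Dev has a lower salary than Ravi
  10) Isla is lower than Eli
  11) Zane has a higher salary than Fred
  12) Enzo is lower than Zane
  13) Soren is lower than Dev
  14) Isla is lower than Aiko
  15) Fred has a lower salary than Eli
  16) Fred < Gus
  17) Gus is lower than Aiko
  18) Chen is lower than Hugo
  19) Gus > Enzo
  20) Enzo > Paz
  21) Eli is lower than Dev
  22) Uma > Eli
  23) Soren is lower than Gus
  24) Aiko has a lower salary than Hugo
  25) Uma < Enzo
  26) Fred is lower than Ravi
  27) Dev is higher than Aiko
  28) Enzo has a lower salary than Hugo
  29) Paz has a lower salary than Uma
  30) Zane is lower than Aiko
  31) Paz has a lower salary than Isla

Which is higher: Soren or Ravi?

Chaining the given relations: Soren < Paz < Isla < Eli < Uma < Enzo < Zane < Gus < Aiko < Dev < Ravi.
So Soren < Ravi; Ravi is the higher of the two.

Ravi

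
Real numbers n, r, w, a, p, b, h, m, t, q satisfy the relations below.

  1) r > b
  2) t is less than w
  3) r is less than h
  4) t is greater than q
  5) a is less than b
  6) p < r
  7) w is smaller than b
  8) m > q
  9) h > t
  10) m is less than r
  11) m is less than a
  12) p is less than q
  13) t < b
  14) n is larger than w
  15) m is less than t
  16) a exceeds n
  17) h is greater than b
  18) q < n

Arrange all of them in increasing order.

Each adjacent pair is fixed by a given relation: p < q; q < m; m < t; t < w; w < n; n < a; a < b; b < r; r < h. Chaining them end to end gives the full order.

p < q < m < t < w < n < a < b < r < h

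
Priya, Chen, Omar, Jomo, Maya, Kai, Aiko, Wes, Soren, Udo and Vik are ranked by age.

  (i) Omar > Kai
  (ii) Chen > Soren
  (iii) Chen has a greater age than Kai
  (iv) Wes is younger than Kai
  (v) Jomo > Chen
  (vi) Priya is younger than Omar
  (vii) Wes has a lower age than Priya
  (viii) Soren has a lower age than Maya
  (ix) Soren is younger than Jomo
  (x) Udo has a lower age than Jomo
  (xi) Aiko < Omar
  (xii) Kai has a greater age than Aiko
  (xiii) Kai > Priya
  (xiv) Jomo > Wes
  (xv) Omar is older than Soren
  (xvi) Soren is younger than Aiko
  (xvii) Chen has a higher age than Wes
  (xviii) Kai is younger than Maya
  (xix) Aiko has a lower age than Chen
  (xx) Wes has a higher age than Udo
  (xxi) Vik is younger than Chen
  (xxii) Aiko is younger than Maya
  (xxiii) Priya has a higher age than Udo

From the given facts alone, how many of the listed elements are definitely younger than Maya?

6

From Maya the given relations immediately reach Soren, Aiko, Kai.
From those, Wes, Priya — 5 in total.
From those, Udo — 6 in total.
No other element is forced below Maya by the given relations, so the count is 6.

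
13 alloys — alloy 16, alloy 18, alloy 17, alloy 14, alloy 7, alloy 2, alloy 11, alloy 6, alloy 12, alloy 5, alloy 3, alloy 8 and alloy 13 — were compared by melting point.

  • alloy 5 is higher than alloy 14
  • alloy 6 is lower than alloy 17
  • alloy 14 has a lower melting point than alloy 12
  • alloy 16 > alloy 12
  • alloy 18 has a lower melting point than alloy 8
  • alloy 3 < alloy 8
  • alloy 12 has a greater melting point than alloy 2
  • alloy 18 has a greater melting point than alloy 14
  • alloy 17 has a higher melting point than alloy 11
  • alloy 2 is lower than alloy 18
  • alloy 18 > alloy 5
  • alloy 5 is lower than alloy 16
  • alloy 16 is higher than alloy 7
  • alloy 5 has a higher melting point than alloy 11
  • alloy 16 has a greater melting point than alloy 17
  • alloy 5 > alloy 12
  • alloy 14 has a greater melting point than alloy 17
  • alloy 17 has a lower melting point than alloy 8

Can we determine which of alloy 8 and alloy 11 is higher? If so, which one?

alloy 8

Link the given pairs in sequence: alloy 11 < alloy 17; alloy 17 < alloy 14; alloy 14 < alloy 12; alloy 12 < alloy 5; alloy 5 < alloy 18; alloy 18 < alloy 8.
Chaining these gives alloy 11 < alloy 17 < alloy 14 < alloy 12 < alloy 5 < alloy 18 < alloy 8.
So alloy 8 is higher.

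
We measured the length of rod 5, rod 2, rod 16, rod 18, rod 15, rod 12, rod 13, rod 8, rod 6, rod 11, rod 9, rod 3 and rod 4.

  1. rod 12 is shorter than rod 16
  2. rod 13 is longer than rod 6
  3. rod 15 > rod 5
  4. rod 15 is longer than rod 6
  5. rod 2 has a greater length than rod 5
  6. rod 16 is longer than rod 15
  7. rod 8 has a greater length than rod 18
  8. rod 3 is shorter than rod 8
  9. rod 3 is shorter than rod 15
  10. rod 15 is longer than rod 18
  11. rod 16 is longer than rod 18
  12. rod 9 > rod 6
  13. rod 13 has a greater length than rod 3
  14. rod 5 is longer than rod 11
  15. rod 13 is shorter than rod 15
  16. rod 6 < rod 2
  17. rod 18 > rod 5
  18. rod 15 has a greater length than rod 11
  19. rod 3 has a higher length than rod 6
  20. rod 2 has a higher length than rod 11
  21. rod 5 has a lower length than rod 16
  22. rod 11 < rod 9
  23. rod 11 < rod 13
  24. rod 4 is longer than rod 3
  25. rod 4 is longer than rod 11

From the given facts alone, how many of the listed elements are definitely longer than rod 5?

5

Directly above rod 5: rod 18, rod 2, rod 15, rod 16.
One step further: rod 8 (5 so far).
No other element is forced above rod 5 by the given relations, so the count is 5.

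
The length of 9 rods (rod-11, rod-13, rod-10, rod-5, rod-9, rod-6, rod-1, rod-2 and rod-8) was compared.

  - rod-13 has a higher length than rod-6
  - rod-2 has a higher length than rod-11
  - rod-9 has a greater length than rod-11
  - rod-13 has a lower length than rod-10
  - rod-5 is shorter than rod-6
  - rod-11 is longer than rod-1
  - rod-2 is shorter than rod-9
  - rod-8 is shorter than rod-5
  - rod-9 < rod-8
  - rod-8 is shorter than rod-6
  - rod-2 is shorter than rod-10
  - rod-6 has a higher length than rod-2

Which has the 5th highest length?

rod-8

Chaining the given pairs: rod-1 < rod-11 < rod-2 < rod-9 < rod-8 < rod-5 < rod-6 < rod-13 < rod-10.
The 5th largest is rod-8.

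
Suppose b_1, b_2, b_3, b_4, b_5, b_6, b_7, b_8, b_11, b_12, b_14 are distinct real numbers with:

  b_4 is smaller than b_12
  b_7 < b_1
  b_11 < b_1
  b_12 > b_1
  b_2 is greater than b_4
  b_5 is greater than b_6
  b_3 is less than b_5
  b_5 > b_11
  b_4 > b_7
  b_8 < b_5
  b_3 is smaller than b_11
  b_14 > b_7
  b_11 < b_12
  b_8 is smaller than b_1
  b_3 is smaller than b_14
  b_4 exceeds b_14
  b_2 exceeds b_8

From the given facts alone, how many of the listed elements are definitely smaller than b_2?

5

The elements the relations force below b_2 are b_7, b_3, b_14, b_8, b_4 — no chain reaches any other.
That is 5.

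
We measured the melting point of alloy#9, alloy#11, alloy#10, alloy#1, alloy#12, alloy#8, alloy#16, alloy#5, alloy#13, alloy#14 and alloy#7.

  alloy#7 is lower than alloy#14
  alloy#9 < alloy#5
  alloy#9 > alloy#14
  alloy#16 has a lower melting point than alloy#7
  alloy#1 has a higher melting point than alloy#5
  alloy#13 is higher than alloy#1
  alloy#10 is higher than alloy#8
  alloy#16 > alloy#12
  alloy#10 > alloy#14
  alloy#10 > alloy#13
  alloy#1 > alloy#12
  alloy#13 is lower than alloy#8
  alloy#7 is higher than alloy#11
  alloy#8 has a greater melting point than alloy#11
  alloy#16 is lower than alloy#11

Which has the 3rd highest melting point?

alloy#13

The consecutive relations fix a unique order: alloy#12 < alloy#16 < alloy#11 < alloy#7 < alloy#14 < alloy#9 < alloy#5 < alloy#1 < alloy#13 < alloy#8 < alloy#10.
Counting 3 from the largest end gives alloy#13.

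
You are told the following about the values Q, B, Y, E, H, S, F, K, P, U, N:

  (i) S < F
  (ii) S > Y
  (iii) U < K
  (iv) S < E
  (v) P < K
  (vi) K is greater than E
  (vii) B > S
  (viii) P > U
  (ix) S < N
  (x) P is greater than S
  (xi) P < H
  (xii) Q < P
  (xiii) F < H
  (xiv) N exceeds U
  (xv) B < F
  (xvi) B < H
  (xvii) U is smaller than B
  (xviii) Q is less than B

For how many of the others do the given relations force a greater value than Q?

The elements the relations force above Q are B, P, F, H, K — no chain reaches any other.
That is 5.

5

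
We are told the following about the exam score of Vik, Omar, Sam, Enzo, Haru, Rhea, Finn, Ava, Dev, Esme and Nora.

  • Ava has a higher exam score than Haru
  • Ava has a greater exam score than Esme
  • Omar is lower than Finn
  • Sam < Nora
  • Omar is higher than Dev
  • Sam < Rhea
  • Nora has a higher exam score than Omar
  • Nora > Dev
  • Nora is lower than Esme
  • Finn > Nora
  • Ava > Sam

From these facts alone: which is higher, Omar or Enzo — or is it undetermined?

Following every chain through Omar: above Omar we get Nora, Finn, Esme, Ava; below Omar we get Dev.
Enzo is not reached, and no chain runs the other way from Enzo to Omar.
So the given relations leave the order of Omar and Enzo undetermined.

undetermined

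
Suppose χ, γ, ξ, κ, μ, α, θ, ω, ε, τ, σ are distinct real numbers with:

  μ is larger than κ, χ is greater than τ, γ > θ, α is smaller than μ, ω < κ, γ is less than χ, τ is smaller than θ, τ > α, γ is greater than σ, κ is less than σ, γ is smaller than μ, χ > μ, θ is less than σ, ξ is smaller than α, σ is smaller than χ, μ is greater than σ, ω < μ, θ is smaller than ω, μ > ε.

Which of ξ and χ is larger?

Following the relations from ξ: ξ < α < τ < θ < ω < κ < σ < γ < μ < χ.
So ξ < χ; χ is the larger of the two.

χ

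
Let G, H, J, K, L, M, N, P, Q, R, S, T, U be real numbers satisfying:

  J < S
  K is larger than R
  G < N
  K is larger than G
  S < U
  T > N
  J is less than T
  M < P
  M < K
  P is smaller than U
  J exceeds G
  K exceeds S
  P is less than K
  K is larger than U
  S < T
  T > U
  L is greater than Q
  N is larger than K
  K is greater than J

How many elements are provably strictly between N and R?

1

The relations place R below N. An element lies strictly between them when it is forced above R and also forced below N.
Above R: {K, T}. Below N: {G, J, M, S, P, U, K}.
Intersection: {K} — 1.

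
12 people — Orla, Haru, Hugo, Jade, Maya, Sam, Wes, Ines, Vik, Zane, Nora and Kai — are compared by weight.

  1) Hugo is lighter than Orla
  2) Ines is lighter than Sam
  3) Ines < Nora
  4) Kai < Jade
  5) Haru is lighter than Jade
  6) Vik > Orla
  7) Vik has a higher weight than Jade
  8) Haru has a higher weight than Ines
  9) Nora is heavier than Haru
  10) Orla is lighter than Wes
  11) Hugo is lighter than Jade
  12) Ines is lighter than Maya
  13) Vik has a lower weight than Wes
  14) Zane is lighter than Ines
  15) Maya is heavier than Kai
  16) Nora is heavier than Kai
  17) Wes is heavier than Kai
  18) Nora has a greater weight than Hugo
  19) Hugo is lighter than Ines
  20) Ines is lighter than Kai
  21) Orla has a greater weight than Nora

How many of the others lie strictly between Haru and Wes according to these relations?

4

Chaining upward from Haru reaches: Nora, Orla, Jade, Vik.
Chaining downward from Wes reaches: Hugo, Zane, Ines, Kai, Nora, Orla, Jade, Vik.
Strictly between Haru and Wes are those in both lists: Nora, Orla, Jade, Vik — 4 elements.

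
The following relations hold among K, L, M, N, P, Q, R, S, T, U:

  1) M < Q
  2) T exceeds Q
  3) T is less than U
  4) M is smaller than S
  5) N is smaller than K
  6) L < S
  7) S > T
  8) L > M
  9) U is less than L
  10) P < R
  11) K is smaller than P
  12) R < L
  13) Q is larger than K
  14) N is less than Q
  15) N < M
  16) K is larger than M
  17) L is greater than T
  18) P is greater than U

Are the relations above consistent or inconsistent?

The single ordering N < M < K < Q < T < U < P < R < L < S satisfies every listed relation, so no contradiction arises.

consistent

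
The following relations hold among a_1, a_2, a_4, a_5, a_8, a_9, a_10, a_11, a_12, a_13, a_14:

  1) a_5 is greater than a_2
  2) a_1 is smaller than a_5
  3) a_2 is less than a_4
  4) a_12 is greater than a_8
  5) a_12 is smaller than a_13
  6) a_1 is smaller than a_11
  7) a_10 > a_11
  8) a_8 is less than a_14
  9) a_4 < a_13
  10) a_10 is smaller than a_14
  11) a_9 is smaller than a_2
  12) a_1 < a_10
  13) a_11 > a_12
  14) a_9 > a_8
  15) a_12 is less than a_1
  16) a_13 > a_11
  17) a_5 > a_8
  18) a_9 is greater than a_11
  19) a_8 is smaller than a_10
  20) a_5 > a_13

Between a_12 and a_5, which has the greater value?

Following the relations from a_12: a_12 < a_1 < a_11 < a_9 < a_2 < a_4 < a_13 < a_5.
So a_12 < a_5; a_5 is the larger of the two.

a_5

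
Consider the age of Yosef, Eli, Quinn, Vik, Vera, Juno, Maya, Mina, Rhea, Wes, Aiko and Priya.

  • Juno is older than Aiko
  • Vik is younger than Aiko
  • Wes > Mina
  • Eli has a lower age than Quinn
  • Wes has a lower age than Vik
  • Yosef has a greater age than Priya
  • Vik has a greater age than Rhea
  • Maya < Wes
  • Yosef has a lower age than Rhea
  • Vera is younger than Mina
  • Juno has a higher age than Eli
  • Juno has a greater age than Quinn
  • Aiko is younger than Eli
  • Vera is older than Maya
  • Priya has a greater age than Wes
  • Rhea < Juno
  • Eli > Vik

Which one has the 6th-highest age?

The consecutive relations fix a unique order: Maya < Vera < Mina < Wes < Priya < Yosef < Rhea < Vik < Aiko < Eli < Quinn < Juno.
The 6th largest is Rhea.

Rhea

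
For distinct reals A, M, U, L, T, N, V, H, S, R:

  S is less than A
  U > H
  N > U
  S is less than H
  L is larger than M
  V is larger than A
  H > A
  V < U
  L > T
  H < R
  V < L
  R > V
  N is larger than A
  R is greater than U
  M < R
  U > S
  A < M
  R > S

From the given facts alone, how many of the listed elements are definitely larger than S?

8

From S the given relations immediately reach A, H, U, R.
From those, V, M, N — 7 in total.
From those, L — 8 in total.
Nothing else is reachable above S; 8 in all.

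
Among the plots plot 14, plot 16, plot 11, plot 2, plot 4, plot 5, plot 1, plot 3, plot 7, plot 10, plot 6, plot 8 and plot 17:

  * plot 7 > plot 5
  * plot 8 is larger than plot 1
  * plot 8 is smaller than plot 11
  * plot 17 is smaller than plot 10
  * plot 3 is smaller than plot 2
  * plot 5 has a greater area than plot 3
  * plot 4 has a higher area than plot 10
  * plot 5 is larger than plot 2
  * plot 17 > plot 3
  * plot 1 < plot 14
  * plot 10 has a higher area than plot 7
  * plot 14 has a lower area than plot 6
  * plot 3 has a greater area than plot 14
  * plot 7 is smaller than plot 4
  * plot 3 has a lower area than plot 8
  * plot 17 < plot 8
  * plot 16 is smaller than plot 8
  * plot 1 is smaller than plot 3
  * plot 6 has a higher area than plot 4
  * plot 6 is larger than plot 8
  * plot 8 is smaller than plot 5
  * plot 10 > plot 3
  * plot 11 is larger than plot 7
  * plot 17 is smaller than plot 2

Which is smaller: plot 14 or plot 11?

Following the relations from plot 14: plot 14 < plot 3 < plot 17 < plot 2 < plot 5 < plot 7 < plot 11.
So plot 14 < plot 11; plot 14 is the smaller of the two.

plot 14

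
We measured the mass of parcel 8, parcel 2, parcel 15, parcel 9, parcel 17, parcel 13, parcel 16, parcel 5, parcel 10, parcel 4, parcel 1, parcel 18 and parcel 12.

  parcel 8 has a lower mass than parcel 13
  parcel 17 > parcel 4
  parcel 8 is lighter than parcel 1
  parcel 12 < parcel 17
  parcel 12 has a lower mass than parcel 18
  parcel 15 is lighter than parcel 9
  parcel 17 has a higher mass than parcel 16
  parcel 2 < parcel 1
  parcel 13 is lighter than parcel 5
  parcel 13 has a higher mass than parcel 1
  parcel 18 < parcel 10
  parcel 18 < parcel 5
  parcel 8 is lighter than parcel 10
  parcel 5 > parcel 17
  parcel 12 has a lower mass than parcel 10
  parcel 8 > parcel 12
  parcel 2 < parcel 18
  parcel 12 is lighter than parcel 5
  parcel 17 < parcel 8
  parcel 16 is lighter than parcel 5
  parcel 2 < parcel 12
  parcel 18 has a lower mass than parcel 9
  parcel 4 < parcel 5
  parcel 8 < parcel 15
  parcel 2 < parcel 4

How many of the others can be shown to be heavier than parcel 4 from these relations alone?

Directly above parcel 4: parcel 17, parcel 5.
One step further: parcel 8 (3 so far).
One step further: parcel 1, parcel 13, parcel 10, parcel 15 (7 so far).
One step further: parcel 9 (8 so far).
Nothing else is reachable above parcel 4; 8 in all.

8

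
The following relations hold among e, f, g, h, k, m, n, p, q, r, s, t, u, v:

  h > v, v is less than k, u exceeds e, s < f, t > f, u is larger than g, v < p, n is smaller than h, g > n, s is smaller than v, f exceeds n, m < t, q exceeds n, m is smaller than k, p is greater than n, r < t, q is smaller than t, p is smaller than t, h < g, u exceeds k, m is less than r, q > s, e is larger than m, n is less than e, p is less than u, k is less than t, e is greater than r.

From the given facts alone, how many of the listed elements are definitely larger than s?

From s the given relations immediately reach v, f, q.
From those, h, k, p, t — 7 in total.
From those, g, u — 9 in total.
Nothing else is reachable above s; 9 in all.

9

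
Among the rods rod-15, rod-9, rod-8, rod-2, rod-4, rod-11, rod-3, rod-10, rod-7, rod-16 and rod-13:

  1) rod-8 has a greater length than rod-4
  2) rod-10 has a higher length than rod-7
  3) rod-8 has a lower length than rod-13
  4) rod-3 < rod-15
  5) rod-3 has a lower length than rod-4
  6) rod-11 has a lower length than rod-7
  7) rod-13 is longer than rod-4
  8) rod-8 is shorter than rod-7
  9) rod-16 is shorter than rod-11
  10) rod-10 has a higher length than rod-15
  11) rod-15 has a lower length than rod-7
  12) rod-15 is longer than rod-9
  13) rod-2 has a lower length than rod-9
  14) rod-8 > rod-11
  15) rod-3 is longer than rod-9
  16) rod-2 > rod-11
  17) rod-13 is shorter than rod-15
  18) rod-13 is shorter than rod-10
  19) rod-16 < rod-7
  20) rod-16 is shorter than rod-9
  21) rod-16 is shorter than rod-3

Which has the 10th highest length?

Piecing the relations together gives one ordering: rod-16 < rod-11 < rod-2 < rod-9 < rod-3 < rod-4 < rod-8 < rod-13 < rod-15 < rod-7 < rod-10.
The 10th largest is rod-11.

rod-11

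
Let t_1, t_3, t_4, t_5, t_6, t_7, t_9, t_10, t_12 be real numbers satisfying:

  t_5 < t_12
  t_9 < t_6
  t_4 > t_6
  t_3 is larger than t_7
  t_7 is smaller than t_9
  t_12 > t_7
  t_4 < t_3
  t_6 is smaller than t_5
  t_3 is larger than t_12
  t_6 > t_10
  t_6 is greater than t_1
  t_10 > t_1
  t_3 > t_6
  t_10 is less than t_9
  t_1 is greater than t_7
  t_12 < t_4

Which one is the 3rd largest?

The consecutive relations fix a unique order: t_7 < t_1 < t_10 < t_9 < t_6 < t_5 < t_12 < t_4 < t_3.
Counting 3 from the largest end gives t_12.

t_12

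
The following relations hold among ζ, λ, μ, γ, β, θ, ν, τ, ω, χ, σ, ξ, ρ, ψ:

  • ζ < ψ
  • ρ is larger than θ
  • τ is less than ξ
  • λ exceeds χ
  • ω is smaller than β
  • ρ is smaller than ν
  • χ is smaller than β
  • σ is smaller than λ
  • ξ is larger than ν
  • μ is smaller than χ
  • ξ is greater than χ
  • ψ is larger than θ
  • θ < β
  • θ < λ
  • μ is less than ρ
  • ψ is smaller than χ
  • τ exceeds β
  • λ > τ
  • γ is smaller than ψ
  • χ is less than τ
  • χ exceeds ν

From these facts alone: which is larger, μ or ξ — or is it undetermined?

ξ

Link the given pairs in sequence: μ < ρ; ρ < ν; ν < χ; χ < τ; τ < ξ.
Chaining these gives μ < ρ < ν < χ < τ < ξ.
So ξ is larger.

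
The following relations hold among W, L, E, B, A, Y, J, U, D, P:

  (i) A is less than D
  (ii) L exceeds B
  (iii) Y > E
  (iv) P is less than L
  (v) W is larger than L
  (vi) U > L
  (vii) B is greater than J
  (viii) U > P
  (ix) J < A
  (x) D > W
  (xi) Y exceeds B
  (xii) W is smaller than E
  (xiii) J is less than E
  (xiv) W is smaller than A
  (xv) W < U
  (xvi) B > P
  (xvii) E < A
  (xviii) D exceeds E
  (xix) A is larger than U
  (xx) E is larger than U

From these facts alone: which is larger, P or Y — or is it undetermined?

P < B and B < L give P < L.
With L < W: P < B < L < W.
Then W < U extends the chain to U.
Then U < E extends the chain to E.
Then E < Y extends the chain to Y.
So Y is larger.

Y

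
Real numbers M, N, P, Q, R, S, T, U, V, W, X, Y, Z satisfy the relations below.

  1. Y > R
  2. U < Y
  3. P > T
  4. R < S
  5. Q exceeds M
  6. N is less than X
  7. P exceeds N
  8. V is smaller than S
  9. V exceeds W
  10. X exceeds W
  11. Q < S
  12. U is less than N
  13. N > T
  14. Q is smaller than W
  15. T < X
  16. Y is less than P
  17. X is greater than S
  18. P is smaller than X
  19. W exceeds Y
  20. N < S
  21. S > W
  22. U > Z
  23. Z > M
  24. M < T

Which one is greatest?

X

M is not greatest since M < Q; Z is not greatest since Z < U; U is not greatest since U < Y; T is not greatest since T < P; R is not greatest since R < Y; Y is not greatest since Y < P; N is not greatest since N < X; P is not greatest since P < X; Q is not greatest since Q < W; W is not greatest since W < S; V is not greatest since V < S; S is not greatest since S < X.
Only X has nothing above it, so X is the greatest.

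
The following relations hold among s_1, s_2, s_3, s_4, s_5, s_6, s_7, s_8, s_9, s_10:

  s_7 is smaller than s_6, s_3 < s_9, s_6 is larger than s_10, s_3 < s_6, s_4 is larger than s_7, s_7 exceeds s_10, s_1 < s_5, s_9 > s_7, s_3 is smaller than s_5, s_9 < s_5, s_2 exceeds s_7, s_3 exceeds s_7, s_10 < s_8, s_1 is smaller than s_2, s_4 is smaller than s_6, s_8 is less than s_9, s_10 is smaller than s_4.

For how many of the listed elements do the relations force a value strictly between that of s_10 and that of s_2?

1

Chaining upward from s_10 reaches: s_7, s_8, s_3, s_9, s_5, s_4, s_6.
Chaining downward from s_2 reaches: s_7, s_1.
Strictly between s_10 and s_2 are those in both lists: s_7 — 1 element.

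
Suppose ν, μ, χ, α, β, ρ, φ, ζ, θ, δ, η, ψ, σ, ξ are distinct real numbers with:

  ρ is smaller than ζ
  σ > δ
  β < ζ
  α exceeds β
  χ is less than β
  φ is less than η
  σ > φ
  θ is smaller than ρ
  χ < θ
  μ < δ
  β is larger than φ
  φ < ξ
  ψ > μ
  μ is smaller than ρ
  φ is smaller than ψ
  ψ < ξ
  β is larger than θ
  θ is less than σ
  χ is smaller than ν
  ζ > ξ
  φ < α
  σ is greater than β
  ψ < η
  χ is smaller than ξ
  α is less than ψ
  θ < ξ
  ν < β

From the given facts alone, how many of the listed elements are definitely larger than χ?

Directly above χ: θ, ν, β, ξ.
One step further: α, ρ, σ, ζ (8 so far).
One step further: ψ (9 so far).
One step further: η (10 so far).
No other element is forced above χ by the given relations, so the count is 10.

10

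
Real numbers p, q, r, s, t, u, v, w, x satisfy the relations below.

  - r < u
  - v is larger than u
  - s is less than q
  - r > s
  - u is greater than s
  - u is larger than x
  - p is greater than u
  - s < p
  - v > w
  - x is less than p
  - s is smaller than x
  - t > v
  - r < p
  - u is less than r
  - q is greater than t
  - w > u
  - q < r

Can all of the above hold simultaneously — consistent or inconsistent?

We have r < u stated directly, yet also u < w < v < t < q < r by chaining the others — so u < r. Contradiction.

inconsistent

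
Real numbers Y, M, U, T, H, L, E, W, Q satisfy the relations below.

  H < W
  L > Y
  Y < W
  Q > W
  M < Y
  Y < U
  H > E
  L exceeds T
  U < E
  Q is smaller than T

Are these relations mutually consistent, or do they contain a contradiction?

consistent

Every relation is compatible with M < Y < U < E < H < W < Q < T < L; the set is consistent.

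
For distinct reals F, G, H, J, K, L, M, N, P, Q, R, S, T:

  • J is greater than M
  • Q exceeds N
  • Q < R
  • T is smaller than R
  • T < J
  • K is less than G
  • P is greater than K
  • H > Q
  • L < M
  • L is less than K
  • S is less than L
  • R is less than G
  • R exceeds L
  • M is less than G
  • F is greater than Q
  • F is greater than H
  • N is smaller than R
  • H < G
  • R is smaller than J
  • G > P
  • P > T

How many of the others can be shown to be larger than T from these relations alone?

The elements the relations force above T are P, R, G, J — no chain reaches any other.
That is 4.

4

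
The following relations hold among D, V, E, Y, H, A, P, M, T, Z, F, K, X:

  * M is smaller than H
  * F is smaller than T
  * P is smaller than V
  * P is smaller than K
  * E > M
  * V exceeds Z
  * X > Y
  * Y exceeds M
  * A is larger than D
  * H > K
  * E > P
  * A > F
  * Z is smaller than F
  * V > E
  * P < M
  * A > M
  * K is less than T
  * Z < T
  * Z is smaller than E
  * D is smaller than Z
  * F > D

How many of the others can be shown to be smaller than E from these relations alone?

Directly below E: P, M, Z.
One step further: D (4 so far).
Nothing else is reachable below E; 4 in all.

4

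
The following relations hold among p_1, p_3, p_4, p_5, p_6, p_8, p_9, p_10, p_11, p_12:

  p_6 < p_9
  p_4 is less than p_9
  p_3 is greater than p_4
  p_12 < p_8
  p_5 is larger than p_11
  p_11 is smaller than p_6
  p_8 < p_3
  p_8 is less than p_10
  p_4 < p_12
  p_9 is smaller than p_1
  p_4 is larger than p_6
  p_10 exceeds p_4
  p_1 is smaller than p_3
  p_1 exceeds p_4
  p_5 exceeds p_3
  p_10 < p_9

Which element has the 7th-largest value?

The consecutive relations fix a unique order: p_11 < p_6 < p_4 < p_12 < p_8 < p_10 < p_9 < p_1 < p_3 < p_5.
The 7th largest is p_12.

p_12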